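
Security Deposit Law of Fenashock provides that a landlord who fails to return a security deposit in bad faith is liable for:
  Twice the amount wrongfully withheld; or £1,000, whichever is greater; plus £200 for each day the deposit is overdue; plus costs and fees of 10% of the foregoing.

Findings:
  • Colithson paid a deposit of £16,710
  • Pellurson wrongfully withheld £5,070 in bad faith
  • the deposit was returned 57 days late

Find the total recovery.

£23,694

Doubled: 2 × £5,070 = £10,140
Minimum £1,000: £10,140 meets the minimum, no increase.
Late-return penalty: 57 × £200 = £11,400
Damages plus late penalty: £10,140 + £11,400 = £21,540
Costs and fees: 10% of £21,540 = £2,154
Total recovery: £21,540 + £2,154 = £23,694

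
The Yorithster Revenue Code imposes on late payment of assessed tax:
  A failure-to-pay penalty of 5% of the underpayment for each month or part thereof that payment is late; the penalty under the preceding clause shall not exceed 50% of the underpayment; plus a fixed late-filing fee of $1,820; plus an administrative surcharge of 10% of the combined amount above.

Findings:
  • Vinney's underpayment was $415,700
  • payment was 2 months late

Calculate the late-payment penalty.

Accrued rate: 5% × 2 = 10%, capped at 50% → 10%
Failure-to-pay penalty: 10% of $415,700 = $41,570
Penalty before surcharge: $41,570 + $1,820 = $43,390
Administrative surcharge: 10% of $43,390 = $4,339
Total penalty: $43,390 + $4,339 = $47,729

$47,729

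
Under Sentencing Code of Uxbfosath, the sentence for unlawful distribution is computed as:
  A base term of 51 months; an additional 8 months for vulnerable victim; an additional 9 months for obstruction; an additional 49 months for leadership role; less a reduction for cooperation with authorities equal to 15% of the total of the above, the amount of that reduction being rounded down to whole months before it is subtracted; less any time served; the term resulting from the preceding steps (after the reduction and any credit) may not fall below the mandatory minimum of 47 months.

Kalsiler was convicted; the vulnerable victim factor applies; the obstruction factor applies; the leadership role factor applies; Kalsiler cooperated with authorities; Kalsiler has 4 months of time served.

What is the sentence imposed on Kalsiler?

96 months

Vulnerable victim enhancement: +8 months
Obstruction enhancement: +9 months
Leadership role enhancement: +49 months
Adjusted term: 51 months + 8 months + 9 months + 49 months = 117 months
Cooperation with authorities reduction: 15% of 117 months = 17 months (rounded down)
After reduction: 117 − 17 = 100 months
Less time served: 100 months − 4 months = 96 months
Minimum 47 months: 96 months meets the minimum, no increase.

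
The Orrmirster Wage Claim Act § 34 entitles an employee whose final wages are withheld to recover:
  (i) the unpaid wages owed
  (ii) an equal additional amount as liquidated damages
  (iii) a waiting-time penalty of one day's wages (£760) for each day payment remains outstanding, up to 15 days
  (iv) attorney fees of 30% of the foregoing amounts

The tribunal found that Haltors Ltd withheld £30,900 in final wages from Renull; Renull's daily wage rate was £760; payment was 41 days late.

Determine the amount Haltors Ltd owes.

£95,160

Liquidated damages (equal amount): £30,900
Penalty days: min(41, 15) = 15
Waiting-time penalty: 15 × £760 = £11,400
Subtotal: £30,900 + £30,900 + £11,400 = £73,200
Attorney fees: 30% of £73,200 = £21,960
Total award: £73,200 + £21,960 = £95,160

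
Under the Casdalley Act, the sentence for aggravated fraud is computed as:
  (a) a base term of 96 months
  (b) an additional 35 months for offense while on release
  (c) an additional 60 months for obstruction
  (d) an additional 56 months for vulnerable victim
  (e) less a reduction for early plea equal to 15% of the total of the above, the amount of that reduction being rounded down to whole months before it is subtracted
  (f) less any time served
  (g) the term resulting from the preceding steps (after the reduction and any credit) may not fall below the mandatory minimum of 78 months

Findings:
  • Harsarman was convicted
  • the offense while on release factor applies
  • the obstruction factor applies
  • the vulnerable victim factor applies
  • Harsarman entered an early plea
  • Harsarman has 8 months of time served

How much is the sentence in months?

Sentence: 202 months

Offense while on release enhancement: +35 months
Obstruction enhancement: +60 months
Vulnerable victim enhancement: +56 months
Adjusted term: 96 months + 35 months + 60 months + 56 months = 247 months
Early plea reduction: 15% of 247 months = 37 months (rounded down)
After reduction: 247 − 37 = 210 months
Less time served: 210 months − 8 months = 202 months
Minimum 78 months: 202 months meets the minimum, no increase.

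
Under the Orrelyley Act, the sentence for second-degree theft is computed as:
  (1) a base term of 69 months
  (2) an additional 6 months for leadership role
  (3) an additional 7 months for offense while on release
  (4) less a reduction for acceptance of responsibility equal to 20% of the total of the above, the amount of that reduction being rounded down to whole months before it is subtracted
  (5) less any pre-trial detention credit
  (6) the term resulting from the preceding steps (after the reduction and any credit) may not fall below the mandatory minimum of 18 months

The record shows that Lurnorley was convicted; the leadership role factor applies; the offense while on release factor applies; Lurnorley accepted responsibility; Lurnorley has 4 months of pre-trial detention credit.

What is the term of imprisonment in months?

Leadership role enhancement: +6 months
Offense while on release enhancement: +7 months
Adjusted term: 69 months + 6 months + 7 months = 82 months
Acceptance of responsibility reduction: 20% of 82 months = 16 months (rounded down)
After reduction: 82 − 16 = 66 months
Less pre-trial detention credit: 66 months − 4 months = 62 months
Minimum 18 months: 62 months meets the minimum, no increase.

Sentence: 62 months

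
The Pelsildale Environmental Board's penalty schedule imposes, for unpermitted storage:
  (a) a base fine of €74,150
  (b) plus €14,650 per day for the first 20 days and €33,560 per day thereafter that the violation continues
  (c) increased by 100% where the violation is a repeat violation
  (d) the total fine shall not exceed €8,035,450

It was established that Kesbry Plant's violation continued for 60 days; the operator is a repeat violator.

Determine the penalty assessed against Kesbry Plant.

€3,419,100

First 20 days: 20 × €14,650 = €293,000
Remaining days: (60 − 20) × €33,560 = €1,342,400
Per-day component: €293,000 + €1,342,400 = €1,635,400
Base plus per-day: €74,150 + €1,635,400 = €1,709,550
Enhancement: 100% of €1,709,550 = €1,709,550
Enhanced fine: €1,709,550 + €1,709,550 = €3,419,100
Cap at €8,035,450: €3,419,100 is within the cap, no reduction.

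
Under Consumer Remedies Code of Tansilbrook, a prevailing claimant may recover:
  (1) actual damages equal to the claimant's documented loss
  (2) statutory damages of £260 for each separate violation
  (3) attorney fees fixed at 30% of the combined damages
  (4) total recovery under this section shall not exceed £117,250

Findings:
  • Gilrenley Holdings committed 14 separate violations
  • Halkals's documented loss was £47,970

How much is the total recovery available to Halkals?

£67,093

Statutory damages: 14 × £260 = £3,640
Combined damages: £47,970 + £3,640 = £51,610
Attorney fees: 30% of £51,610 = £15,483
Total before cap: £51,610 + £15,483 = £67,093
Cap at £117,250: £67,093 is within the cap, no reduction.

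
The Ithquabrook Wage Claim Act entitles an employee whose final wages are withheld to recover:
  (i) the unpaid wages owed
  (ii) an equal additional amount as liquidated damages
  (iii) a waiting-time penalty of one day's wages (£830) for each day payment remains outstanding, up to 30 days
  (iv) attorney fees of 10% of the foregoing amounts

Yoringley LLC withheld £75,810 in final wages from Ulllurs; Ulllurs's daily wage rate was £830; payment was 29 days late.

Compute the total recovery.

Liquidated damages (equal amount): £75,810
Penalty days: min(29, 30) = 29
Waiting-time penalty: 29 × £830 = £24,070
Subtotal: £75,810 + £75,810 + £24,070 = £175,690
Attorney fees: 10% of £175,690 = £17,569
Total award: £175,690 + £17,569 = £193,259

Total award: £193,259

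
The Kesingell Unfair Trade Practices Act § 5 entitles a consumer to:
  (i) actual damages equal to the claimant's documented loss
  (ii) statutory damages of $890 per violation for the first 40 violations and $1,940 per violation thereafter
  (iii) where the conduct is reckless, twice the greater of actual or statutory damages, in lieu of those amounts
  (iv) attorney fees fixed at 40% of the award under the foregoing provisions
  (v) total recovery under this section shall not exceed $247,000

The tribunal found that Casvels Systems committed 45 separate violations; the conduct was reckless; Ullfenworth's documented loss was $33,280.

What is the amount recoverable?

First 40 violations: 40 × $890 = $35,600
Remaining violations: (45 − 40) × $1,940 = $9,700
Statutory damages: $35,600 + $9,700 = $45,300
Greater of actual damages ($33,280) or statutory damages ($45,300): $45,300
Doubled: 2 × $45,300 = $90,600
Attorney fees: 40% of $90,600 = $36,240
Total before cap: $90,600 + $36,240 = $126,840
Cap at $247,000: $126,840 is within the cap, no reduction.

Total recovery: $126,840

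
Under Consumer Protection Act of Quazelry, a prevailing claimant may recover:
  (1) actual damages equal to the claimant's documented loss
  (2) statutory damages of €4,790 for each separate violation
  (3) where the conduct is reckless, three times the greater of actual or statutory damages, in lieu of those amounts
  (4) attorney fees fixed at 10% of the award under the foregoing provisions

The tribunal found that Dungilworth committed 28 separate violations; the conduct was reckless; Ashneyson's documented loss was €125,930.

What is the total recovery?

€442,596

Statutory damages: 28 × €4,790 = €134,120
Greater of actual damages (€125,930) or statutory damages (€134,120): €134,120
Trebled: 3 × €134,120 = €402,360
Attorney fees: 10% of €402,360 = €40,236
Total recovery: €402,360 + €40,236 = €442,596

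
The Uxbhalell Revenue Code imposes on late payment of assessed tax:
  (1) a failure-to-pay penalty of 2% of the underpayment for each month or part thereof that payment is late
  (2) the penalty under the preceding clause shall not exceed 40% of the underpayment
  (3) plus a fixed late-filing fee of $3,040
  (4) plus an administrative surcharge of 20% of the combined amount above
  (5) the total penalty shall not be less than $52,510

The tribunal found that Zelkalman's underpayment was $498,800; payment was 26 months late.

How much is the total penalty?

Accrued rate: 2% × 26 = 52%, capped at 40% → 40%
Failure-to-pay penalty: 40% of $498,800 = $199,520
Penalty before surcharge: $199,520 + $3,040 = $202,560
Administrative surcharge: 20% of $202,560 = $40,512
Total penalty: $202,560 + $40,512 = $243,072
Minimum $52,510: $243,072 meets the minimum, no increase.

Penalty: $243,072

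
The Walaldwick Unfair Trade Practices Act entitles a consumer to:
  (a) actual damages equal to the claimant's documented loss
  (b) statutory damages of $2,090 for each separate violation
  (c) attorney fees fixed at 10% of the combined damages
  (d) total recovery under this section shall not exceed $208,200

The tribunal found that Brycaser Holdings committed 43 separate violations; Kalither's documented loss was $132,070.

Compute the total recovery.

$208,200

Statutory damages: 43 × $2,090 = $89,870
Combined damages: $132,070 + $89,870 = $221,940
Attorney fees: 10% of $221,940 = $22,194
Total before cap: $221,940 + $22,194 = $244,134
Cap at $208,200: $244,134 exceeds the cap → $208,200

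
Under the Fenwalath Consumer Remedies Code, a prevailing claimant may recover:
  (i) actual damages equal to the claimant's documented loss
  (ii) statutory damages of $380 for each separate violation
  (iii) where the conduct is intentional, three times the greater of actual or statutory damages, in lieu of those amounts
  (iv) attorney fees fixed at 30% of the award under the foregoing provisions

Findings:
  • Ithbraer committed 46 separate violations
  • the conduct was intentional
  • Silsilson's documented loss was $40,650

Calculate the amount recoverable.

$158,535

Statutory damages: 46 × $380 = $17,480
Greater of actual damages ($40,650) or statutory damages ($17,480): $40,650
Trebled: 3 × $40,650 = $121,950
Attorney fees: 30% of $121,950 = $36,585
Total recovery: $121,950 + $36,585 = $158,535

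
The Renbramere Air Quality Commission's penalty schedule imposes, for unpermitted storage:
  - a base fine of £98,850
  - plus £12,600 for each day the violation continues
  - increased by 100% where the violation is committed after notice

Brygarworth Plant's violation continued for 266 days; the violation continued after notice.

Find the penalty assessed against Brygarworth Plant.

Per-day component: 266 × £12,600 = £3,351,600
Base plus per-day: £98,850 + £3,351,600 = £3,450,450
Enhancement: 100% of £3,450,450 = £3,450,450
Enhanced fine: £3,450,450 + £3,450,450 = £6,900,900

£6,900,900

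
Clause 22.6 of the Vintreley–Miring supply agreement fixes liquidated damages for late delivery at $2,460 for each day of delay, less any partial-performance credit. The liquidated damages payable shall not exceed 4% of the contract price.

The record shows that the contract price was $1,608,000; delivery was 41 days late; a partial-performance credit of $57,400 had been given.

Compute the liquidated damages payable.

Per-day damages: 41 × $2,460 = $100,860
Less partial-performance credit: $100,860 − $57,400 = $43,460
Cap: 4% of $1,608,000 = $64,320
Cap at $64,320: $43,460 is within the cap, no reduction.

$43,460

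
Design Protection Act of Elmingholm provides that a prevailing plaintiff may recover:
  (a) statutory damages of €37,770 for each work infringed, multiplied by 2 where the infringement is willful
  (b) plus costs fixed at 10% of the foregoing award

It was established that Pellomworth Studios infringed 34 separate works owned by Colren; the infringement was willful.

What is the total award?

€2,825,196

Statutory damages: 34 × €37,770 = €1,284,180
Doubled: 2 × €1,284,180 = €2,568,360
Costs: 10% of €2,568,360 = €256,836
Award plus costs: €2,568,360 + €256,836 = €2,825,196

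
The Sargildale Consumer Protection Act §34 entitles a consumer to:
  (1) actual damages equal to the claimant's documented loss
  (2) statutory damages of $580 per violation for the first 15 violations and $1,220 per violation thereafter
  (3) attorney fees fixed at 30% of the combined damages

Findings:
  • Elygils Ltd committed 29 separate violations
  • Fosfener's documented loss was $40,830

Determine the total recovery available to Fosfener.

First 15 violations: 15 × $580 = $8,700
Remaining violations: (29 − 15) × $1,220 = $17,080
Statutory damages: $8,700 + $17,080 = $25,780
Combined damages: $40,830 + $25,780 = $66,610
Attorney fees: 30% of $66,610 = $19,983
Total recovery: $66,610 + $19,983 = $86,593

$86,593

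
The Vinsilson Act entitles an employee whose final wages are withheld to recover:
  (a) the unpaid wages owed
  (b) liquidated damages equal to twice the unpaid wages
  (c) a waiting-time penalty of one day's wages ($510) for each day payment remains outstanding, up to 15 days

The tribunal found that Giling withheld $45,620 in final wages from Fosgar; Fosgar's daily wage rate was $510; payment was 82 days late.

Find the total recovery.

Total award: $144,510

Doubled: 2 × $45,620 = $91,240
Penalty days: min(82, 15) = 15
Waiting-time penalty: 15 × $510 = $7,650
Total award: $45,620 + $91,240 + $7,650 = $144,510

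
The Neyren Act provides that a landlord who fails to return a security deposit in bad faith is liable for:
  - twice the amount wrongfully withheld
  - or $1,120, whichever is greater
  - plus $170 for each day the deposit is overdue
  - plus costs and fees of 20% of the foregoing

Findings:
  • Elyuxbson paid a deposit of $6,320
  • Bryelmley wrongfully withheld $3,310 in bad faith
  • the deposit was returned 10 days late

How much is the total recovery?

Doubled: 2 × $3,310 = $6,620
Minimum $1,120: $6,620 meets the minimum, no increase.
Late-return penalty: 10 × $170 = $1,700
Damages plus late penalty: $6,620 + $1,700 = $8,320
Costs and fees: 20% of $8,320 = $1,664
Total recovery: $8,320 + $1,664 = $9,984

Recovery: $9,984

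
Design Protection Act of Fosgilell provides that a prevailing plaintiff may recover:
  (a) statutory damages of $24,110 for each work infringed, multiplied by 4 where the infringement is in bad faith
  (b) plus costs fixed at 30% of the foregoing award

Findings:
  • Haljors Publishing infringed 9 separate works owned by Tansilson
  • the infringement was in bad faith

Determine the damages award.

$1,128,348

Statutory damages: 9 × $24,110 = $216,990
Multiplied by 4: 4 × $216,990 = $867,960
Costs: 30% of $867,960 = $260,388
Award plus costs: $867,960 + $260,388 = $1,128,348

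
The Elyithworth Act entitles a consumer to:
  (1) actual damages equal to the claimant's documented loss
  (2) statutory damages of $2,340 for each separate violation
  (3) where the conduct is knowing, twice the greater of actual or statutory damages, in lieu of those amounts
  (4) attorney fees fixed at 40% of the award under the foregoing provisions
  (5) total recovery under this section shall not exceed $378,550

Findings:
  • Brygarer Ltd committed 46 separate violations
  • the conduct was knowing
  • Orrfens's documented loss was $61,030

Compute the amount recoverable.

$301,392

Statutory damages: 46 × $2,340 = $107,640
Greater of actual damages ($61,030) or statutory damages ($107,640): $107,640
Doubled: 2 × $107,640 = $215,280
Attorney fees: 40% of $215,280 = $86,112
Total before cap: $215,280 + $86,112 = $301,392
Cap at $378,550: $301,392 is within the cap, no reduction.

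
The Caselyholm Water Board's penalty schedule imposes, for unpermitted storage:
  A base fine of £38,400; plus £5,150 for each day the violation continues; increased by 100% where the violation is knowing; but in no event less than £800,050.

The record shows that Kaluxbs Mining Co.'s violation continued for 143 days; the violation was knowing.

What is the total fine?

£1,549,700

Per-day component: 143 × £5,150 = £736,450
Base plus per-day: £38,400 + £736,450 = £774,850
Enhancement: 100% of £774,850 = £774,850
Enhanced fine: £774,850 + £774,850 = £1,549,700
Minimum £800,050: £1,549,700 meets the minimum, no increase.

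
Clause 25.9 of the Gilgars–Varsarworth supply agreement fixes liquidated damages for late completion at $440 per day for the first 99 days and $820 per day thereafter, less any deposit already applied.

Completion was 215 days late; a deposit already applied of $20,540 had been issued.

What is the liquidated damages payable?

First 99 days: 99 × $440 = $43,560
Remaining days: (215 − 99) × $820 = $95,120
Accrued per-day damages: $43,560 + $95,120 = $138,680
Less deposit already applied: $138,680 − $20,540 = $118,140

$118,140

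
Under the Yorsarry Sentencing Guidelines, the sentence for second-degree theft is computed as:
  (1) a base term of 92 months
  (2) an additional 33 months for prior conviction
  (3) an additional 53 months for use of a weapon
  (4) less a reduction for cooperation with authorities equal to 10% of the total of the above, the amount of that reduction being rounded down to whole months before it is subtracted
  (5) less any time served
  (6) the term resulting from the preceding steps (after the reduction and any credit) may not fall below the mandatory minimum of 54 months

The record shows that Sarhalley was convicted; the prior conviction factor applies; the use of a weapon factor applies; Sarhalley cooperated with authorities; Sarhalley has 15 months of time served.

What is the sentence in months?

146 months

Prior conviction enhancement: +33 months
Use of a weapon enhancement: +53 months
Adjusted term: 92 months + 33 months + 53 months = 178 months
Cooperation with authorities reduction: 10% of 178 months = 17 months (rounded down)
After reduction: 178 − 17 = 161 months
Less time served: 161 months − 15 months = 146 months
Minimum 54 months: 146 months meets the minimum, no increase.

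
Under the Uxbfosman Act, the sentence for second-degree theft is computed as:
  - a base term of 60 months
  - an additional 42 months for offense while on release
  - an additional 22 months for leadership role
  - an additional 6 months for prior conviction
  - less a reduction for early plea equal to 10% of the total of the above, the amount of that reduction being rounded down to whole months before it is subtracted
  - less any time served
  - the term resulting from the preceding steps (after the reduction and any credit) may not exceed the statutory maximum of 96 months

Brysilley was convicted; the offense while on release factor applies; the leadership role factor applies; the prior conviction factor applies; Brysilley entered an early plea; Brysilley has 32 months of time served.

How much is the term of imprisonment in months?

85 months

Offense while on release enhancement: +42 months
Leadership role enhancement: +22 months
Prior conviction enhancement: +6 months
Adjusted term: 60 months + 42 months + 22 months + 6 months = 130 months
Early plea reduction: 10% of 130 months = 13 months (rounded down)
After reduction: 130 − 13 = 117 months
Less time served: 117 months − 32 months = 85 months
Cap at 96 months: 85 months is within the cap, no reduction.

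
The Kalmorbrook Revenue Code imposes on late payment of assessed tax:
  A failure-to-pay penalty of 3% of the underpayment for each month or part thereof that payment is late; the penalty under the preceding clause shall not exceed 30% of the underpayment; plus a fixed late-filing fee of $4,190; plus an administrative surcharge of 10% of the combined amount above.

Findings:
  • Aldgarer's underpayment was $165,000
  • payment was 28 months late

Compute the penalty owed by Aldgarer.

Accrued rate: 3% × 28 = 84%, capped at 30% → 30%
Failure-to-pay penalty: 30% of $165,000 = $49,500
Penalty before surcharge: $49,500 + $4,190 = $53,690
Administrative surcharge: 10% of $53,690 = $5,369
Total penalty: $53,690 + $5,369 = $59,059

$59,059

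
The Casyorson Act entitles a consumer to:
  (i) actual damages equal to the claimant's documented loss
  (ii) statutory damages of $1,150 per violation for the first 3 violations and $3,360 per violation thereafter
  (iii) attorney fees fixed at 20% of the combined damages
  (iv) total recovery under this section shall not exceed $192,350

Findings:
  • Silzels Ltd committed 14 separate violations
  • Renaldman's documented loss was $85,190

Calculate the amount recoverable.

First 3 violations: 3 × $1,150 = $3,450
Remaining violations: (14 − 3) × $3,360 = $36,960
Statutory damages: $3,450 + $36,960 = $40,410
Combined damages: $85,190 + $40,410 = $125,600
Attorney fees: 20% of $125,600 = $25,120
Total before cap: $125,600 + $25,120 = $150,720
Cap at $192,350: $150,720 is within the cap, no reduction.

Total recovery: $150,720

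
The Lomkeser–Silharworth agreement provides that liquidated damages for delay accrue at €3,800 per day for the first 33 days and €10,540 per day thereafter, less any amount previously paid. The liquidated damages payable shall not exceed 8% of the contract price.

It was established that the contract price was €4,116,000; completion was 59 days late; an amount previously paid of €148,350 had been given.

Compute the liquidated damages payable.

First 33 days: 33 × €3,800 = €125,400
Remaining days: (59 − 33) × €10,540 = €274,040
Accrued per-day damages: €125,400 + €274,040 = €399,440
Less amount previously paid: €399,440 − €148,350 = €251,090
Cap: 8% of €4,116,000 = €329,280
Cap at €329,280: €251,090 is within the cap, no reduction.

€251,090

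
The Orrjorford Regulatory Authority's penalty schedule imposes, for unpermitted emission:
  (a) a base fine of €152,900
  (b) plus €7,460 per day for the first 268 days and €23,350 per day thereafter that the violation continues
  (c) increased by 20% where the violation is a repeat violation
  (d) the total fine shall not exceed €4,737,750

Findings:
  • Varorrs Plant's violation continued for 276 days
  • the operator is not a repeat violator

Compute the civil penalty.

First 268 days: 268 × €7,460 = €1,999,280
Remaining days: (276 − 268) × €23,350 = €186,800
Per-day component: €1,999,280 + €186,800 = €2,186,080
Base plus per-day: €152,900 + €2,186,080 = €2,338,980
The operator is not a repeat violator: no 20% increase.
Cap at €4,737,750: €2,338,980 is within the cap, no reduction.

Civil penalty: €2,338,980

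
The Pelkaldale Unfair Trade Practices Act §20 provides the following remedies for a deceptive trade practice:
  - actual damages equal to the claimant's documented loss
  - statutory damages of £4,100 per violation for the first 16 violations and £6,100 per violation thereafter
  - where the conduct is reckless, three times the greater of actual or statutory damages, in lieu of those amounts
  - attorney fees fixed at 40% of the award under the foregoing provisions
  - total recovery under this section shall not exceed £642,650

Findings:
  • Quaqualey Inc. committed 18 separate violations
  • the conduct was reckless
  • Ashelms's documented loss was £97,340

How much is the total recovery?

First 16 violations: 16 × £4,100 = £65,600
Remaining violations: (18 − 16) × £6,100 = £12,200
Statutory damages: £65,600 + £12,200 = £77,800
Greater of actual damages (£97,340) or statutory damages (£77,800): £97,340
Trebled: 3 × £97,340 = £292,020
Attorney fees: 40% of £292,020 = £116,808
Total before cap: £292,020 + £116,808 = £408,828
Cap at £642,650: £408,828 is within the cap, no reduction.

Total recovery: £408,828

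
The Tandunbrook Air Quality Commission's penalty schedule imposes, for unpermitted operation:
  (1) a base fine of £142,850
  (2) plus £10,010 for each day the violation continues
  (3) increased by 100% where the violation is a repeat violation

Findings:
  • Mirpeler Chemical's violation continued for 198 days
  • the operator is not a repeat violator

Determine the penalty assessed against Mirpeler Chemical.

Per-day component: 198 × £10,010 = £1,981,980
Base plus per-day: £142,850 + £1,981,980 = £2,124,830
The operator is not a repeat violator: no 100% increase.

£2,124,830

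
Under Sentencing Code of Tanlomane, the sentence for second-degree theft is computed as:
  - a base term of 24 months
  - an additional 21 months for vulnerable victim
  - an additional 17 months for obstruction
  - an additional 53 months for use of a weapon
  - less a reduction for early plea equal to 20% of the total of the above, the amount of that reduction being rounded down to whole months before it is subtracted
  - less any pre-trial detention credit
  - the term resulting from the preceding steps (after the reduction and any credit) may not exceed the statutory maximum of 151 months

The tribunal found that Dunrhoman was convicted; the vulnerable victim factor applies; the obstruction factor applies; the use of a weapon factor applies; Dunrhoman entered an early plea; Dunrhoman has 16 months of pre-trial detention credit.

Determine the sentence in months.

Vulnerable victim enhancement: +21 months
Obstruction enhancement: +17 months
Use of a weapon enhancement: +53 months
Adjusted term: 24 months + 21 months + 17 months + 53 months = 115 months
Early plea reduction: 20% of 115 months = 23 months (rounded down)
After reduction: 115 − 23 = 92 months
Less pre-trial detention credit: 92 months − 16 months = 76 months
Cap at 151 months: 76 months is within the cap, no reduction.

76 months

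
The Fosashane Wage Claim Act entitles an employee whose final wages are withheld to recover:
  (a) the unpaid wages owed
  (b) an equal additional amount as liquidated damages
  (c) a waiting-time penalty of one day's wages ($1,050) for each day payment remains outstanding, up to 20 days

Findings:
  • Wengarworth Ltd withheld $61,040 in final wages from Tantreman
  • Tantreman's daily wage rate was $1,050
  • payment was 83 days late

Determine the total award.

Total award: $143,080

Liquidated damages (equal amount): $61,040
Penalty days: min(83, 20) = 20
Waiting-time penalty: 20 × $1,050 = $21,000
Total award: $61,040 + $61,040 + $21,000 = $143,080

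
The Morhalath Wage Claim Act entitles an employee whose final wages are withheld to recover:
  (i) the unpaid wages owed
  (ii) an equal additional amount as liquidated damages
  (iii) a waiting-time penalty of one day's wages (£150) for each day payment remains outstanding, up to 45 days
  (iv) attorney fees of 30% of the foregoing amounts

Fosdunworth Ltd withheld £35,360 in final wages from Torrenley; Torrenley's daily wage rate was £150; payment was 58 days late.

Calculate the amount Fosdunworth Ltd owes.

£100,711

Liquidated damages (equal amount): £35,360
Penalty days: min(58, 45) = 45
Waiting-time penalty: 45 × £150 = £6,750
Subtotal: £35,360 + £35,360 + £6,750 = £77,470
Attorney fees: 30% of £77,470 = £23,241
Total award: £77,470 + £23,241 = £100,711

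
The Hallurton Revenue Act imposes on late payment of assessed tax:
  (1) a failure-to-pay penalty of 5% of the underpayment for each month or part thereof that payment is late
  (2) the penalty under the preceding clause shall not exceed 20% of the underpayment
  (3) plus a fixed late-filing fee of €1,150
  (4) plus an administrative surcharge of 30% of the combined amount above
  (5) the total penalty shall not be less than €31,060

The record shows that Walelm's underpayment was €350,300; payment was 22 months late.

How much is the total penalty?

€92,573

Accrued rate: 5% × 22 = 110%, capped at 20% → 20%
Failure-to-pay penalty: 20% of €350,300 = €70,060
Penalty before surcharge: €70,060 + €1,150 = €71,210
Administrative surcharge: 30% of €71,210 = €21,363
Total penalty: €71,210 + €21,363 = €92,573
Minimum €31,060: €92,573 meets the minimum, no increase.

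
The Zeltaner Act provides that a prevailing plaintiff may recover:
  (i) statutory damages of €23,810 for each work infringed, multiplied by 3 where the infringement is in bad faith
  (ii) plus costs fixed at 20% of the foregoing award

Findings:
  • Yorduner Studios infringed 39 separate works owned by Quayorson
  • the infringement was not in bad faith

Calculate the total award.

Statutory damages: 39 × €23,810 = €928,590
Infringement not in bad faith: no ×3 enhancement.
Costs: 20% of €928,590 = €185,718
Award plus costs: €928,590 + €185,718 = €1,114,308

€1,114,308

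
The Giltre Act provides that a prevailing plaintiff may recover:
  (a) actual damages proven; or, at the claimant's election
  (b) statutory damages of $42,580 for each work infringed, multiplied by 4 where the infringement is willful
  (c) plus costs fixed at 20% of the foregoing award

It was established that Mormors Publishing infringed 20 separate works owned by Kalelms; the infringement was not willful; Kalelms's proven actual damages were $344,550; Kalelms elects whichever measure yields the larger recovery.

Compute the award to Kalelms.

Statutory damages: 20 × $42,580 = $851,600
Infringement not willful: no ×4 enhancement.
Greater of actual damages ($344,550) or statutory damages ($851,600): $851,600
Costs: 20% of $851,600 = $170,320
Award plus costs: $851,600 + $170,320 = $1,021,920

$1,021,920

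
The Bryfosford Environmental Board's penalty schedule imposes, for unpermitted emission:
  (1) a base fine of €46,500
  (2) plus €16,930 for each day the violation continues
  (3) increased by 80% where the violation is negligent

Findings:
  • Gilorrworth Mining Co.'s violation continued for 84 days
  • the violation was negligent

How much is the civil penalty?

Per-day component: 84 × €16,930 = €1,422,120
Base plus per-day: €46,500 + €1,422,120 = €1,468,620
Enhancement: 80% of €1,468,620 = €1,174,896
Enhanced fine: €1,468,620 + €1,174,896 = €2,643,516

€2,643,516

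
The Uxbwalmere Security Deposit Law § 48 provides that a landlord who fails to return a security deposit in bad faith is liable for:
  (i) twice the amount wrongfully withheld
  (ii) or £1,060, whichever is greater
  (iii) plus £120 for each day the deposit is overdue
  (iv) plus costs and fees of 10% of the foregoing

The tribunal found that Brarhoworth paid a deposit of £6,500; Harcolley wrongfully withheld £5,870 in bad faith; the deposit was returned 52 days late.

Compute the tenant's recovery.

£19,778

Doubled: 2 × £5,870 = £11,740
Minimum £1,060: £11,740 meets the minimum, no increase.
Late-return penalty: 52 × £120 = £6,240
Damages plus late penalty: £11,740 + £6,240 = £17,980
Costs and fees: 10% of £17,980 = £1,798
Total recovery: £17,980 + £1,798 = £19,778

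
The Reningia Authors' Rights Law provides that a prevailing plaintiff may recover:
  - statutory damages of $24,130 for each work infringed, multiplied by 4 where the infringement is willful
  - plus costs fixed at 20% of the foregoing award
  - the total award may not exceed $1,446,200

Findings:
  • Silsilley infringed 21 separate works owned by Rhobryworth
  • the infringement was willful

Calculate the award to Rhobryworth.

Statutory damages: 21 × $24,130 = $506,730
Multiplied by 4: 4 × $506,730 = $2,026,920
Costs: 20% of $2,026,920 = $405,384
Award plus costs: $2,026,920 + $405,384 = $2,432,304
Cap at $1,446,200: $2,432,304 exceeds the cap → $1,446,200

$1,446,200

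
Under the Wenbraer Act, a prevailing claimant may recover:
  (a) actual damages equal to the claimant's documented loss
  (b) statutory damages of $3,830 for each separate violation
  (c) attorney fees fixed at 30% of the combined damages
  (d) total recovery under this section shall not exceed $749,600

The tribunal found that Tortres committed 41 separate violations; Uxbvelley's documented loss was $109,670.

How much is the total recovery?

Statutory damages: 41 × $3,830 = $157,030
Combined damages: $109,670 + $157,030 = $266,700
Attorney fees: 30% of $266,700 = $80,010
Total before cap: $266,700 + $80,010 = $346,710
Cap at $749,600: $346,710 is within the cap, no reduction.

$346,710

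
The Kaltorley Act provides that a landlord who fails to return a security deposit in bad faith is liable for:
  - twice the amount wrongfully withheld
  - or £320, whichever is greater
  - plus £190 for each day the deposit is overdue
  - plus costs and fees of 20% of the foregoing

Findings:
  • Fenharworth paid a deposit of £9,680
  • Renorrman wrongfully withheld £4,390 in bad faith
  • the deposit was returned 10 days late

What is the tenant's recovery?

Doubled: 2 × £4,390 = £8,780
Minimum £320: £8,780 meets the minimum, no increase.
Late-return penalty: 10 × £190 = £1,900
Damages plus late penalty: £8,780 + £1,900 = £10,680
Costs and fees: 20% of £10,680 = £2,136
Total recovery: £10,680 + £2,136 = £12,816

£12,816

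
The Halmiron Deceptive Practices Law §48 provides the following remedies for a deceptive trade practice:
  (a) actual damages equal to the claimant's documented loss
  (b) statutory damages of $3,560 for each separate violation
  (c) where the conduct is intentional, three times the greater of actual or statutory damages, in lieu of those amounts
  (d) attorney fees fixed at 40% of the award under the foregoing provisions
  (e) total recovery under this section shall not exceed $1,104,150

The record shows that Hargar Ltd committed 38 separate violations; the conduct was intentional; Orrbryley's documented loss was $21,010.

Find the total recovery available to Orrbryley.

Statutory damages: 38 × $3,560 = $135,280
Greater of actual damages ($21,010) or statutory damages ($135,280): $135,280
Trebled: 3 × $135,280 = $405,840
Attorney fees: 40% of $405,840 = $162,336
Total before cap: $405,840 + $162,336 = $568,176
Cap at $1,104,150: $568,176 is within the cap, no reduction.

$568,176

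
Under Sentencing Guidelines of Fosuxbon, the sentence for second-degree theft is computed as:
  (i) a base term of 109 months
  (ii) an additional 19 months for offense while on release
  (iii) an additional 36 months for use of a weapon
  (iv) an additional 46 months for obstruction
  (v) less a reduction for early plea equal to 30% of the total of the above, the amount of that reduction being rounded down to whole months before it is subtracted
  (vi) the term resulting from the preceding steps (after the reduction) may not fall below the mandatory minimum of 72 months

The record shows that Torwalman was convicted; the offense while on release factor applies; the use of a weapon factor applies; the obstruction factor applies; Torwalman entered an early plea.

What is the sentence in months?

Offense while on release enhancement: +19 months
Use of a weapon enhancement: +36 months
Obstruction enhancement: +46 months
Adjusted term: 109 months + 19 months + 36 months + 46 months = 210 months
Early plea reduction: 30% of 210 months = 63 months (rounded down)
After reduction: 210 − 63 = 147 months
Minimum 72 months: 147 months meets the minimum, no increase.

147 months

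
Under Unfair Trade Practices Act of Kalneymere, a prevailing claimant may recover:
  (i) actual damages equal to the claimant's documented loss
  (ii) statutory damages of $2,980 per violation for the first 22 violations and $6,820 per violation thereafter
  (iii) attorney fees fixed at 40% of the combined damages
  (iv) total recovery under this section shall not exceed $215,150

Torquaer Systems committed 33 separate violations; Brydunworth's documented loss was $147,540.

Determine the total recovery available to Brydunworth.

First 22 violations: 22 × $2,980 = $65,560
Remaining violations: (33 − 22) × $6,820 = $75,020
Statutory damages: $65,560 + $75,020 = $140,580
Combined damages: $147,540 + $140,580 = $288,120
Attorney fees: 40% of $288,120 = $115,248
Total before cap: $288,120 + $115,248 = $403,368
Cap at $215,150: $403,368 exceeds the cap → $215,150

$215,150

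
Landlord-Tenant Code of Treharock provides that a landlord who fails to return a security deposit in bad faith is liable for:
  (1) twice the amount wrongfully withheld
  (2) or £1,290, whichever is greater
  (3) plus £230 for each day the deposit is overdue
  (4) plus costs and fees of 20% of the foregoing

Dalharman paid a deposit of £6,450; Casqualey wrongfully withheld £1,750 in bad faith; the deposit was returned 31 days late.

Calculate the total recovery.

£12,756

Doubled: 2 × £1,750 = £3,500
Minimum £1,290: £3,500 meets the minimum, no increase.
Late-return penalty: 31 × £230 = £7,130
Damages plus late penalty: £3,500 + £7,130 = £10,630
Costs and fees: 20% of £10,630 = £2,126
Total recovery: £10,630 + £2,126 = £12,756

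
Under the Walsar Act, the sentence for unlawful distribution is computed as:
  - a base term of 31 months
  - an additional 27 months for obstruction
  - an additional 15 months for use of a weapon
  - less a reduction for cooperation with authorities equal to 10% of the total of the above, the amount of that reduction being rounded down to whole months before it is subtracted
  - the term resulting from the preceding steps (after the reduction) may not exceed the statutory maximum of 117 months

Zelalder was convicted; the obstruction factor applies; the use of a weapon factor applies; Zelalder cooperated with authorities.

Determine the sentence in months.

Obstruction enhancement: +27 months
Use of a weapon enhancement: +15 months
Adjusted term: 31 months + 27 months + 15 months = 73 months
Cooperation with authorities reduction: 10% of 73 months = 7 months (rounded down)
After reduction: 73 − 7 = 66 months
Cap at 117 months: 66 months is within the cap, no reduction.

66 months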